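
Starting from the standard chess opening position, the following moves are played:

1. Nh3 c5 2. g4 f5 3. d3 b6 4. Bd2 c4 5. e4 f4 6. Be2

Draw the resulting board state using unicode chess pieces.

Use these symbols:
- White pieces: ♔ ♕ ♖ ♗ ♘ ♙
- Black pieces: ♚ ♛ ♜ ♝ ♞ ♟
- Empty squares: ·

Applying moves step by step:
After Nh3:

♜ ♞ ♝ ♛ ♚ ♝ ♞ ♜
♟ ♟ ♟ ♟ ♟ ♟ ♟ ♟
· · · · · · · ·
· · · · · · · ·
· · · · · · · ·
· · · · · · · ♘
♙ ♙ ♙ ♙ ♙ ♙ ♙ ♙
♖ ♘ ♗ ♕ ♔ ♗ · ♖


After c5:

♜ ♞ ♝ ♛ ♚ ♝ ♞ ♜
♟ ♟ · ♟ ♟ ♟ ♟ ♟
· · · · · · · ·
· · ♟ · · · · ·
· · · · · · · ·
· · · · · · · ♘
♙ ♙ ♙ ♙ ♙ ♙ ♙ ♙
♖ ♘ ♗ ♕ ♔ ♗ · ♖


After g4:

♜ ♞ ♝ ♛ ♚ ♝ ♞ ♜
♟ ♟ · ♟ ♟ ♟ ♟ ♟
· · · · · · · ·
· · ♟ · · · · ·
· · · · · · ♙ ·
· · · · · · · ♘
♙ ♙ ♙ ♙ ♙ ♙ · ♙
♖ ♘ ♗ ♕ ♔ ♗ · ♖


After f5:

♜ ♞ ♝ ♛ ♚ ♝ ♞ ♜
♟ ♟ · ♟ ♟ · ♟ ♟
· · · · · · · ·
· · ♟ · · ♟ · ·
· · · · · · ♙ ·
· · · · · · · ♘
♙ ♙ ♙ ♙ ♙ ♙ · ♙
♖ ♘ ♗ ♕ ♔ ♗ · ♖


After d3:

♜ ♞ ♝ ♛ ♚ ♝ ♞ ♜
♟ ♟ · ♟ ♟ · ♟ ♟
· · · · · · · ·
· · ♟ · · ♟ · ·
· · · · · · ♙ ·
· · · ♙ · · · ♘
♙ ♙ ♙ · ♙ ♙ · ♙
♖ ♘ ♗ ♕ ♔ ♗ · ♖


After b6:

♜ ♞ ♝ ♛ ♚ ♝ ♞ ♜
♟ · · ♟ ♟ · ♟ ♟
· ♟ · · · · · ·
· · ♟ · · ♟ · ·
· · · · · · ♙ ·
· · · ♙ · · · ♘
♙ ♙ ♙ · ♙ ♙ · ♙
♖ ♘ ♗ ♕ ♔ ♗ · ♖


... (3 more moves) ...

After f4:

♜ ♞ ♝ ♛ ♚ ♝ ♞ ♜
♟ · · ♟ ♟ · ♟ ♟
· ♟ · · · · · ·
· · · · · · · ·
· · ♟ · ♙ ♟ ♙ ·
· · · ♙ · · · ♘
♙ ♙ ♙ ♗ · ♙ · ♙
♖ ♘ · ♕ ♔ ♗ · ♖


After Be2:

♜ ♞ ♝ ♛ ♚ ♝ ♞ ♜
♟ · · ♟ ♟ · ♟ ♟
· ♟ · · · · · ·
· · · · · · · ·
· · ♟ · ♙ ♟ ♙ ·
· · · ♙ · · · ♘
♙ ♙ ♙ ♗ ♗ ♙ · ♙
♖ ♘ · ♕ ♔ · · ♖



  a b c d e f g h
  ─────────────────
8│♜ ♞ ♝ ♛ ♚ ♝ ♞ ♜│8
7│♟ · · ♟ ♟ · ♟ ♟│7
6│· ♟ · · · · · ·│6
5│· · · · · · · ·│5
4│· · ♟ · ♙ ♟ ♙ ·│4
3│· · · ♙ · · · ♘│3
2│♙ ♙ ♙ ♗ ♗ ♙ · ♙│2
1│♖ ♘ · ♕ ♔ · · ♖│1
  ─────────────────
  a b c d e f g h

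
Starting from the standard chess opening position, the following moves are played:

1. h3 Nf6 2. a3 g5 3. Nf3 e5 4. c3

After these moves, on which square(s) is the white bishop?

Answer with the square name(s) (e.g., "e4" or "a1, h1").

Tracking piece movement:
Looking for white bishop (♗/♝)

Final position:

  a b c d e f g h
  ─────────────────
8│♜ ♞ ♝ ♛ ♚ ♝ · ♜│8
7│♟ ♟ ♟ ♟ · ♟ · ♟│7
6│· · · · · ♞ · ·│6
5│· · · · ♟ · ♟ ·│5
4│· · · · · · · ·│4
3│♙ · ♙ · · ♘ · ♙│3
2│· ♙ · ♙ ♙ ♙ ♙ ·│2
1│♖ ♘ ♗ ♕ ♔ ♗ · ♖│1
  ─────────────────
  a b c d e f g h


c1, f1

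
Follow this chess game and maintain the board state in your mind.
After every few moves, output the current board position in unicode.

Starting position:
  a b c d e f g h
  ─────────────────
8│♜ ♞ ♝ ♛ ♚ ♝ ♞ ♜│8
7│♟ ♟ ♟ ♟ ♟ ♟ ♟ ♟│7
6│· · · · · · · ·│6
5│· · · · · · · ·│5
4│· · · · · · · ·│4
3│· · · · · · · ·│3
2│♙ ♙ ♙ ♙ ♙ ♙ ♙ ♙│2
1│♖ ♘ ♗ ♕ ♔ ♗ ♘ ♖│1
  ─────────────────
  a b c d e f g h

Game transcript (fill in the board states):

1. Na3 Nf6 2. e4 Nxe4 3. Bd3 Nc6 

  a b c d e f g h
  ─────────────────
8│♜ · ♝ ♛ ♚ ♝ · ♜│8
7│♟ ♟ ♟ ♟ ♟ ♟ ♟ ♟│7
6│· · ♞ · · · · ·│6
5│· · · · · · · ·│5
4│· · · · ♞ · · ·│4
3│♘ · · ♗ · · · ·│3
2│♙ ♙ ♙ ♙ · ♙ ♙ ♙│2
1│♖ · ♗ ♕ ♔ · ♘ ♖│1
  ─────────────────
  a b c d e f g h

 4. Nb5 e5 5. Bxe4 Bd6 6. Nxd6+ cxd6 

  a b c d e f g h
  ─────────────────
8│♜ · ♝ ♛ ♚ · · ♜│8
7│♟ ♟ · ♟ · ♟ ♟ ♟│7
6│· · ♞ ♟ · · · ·│6
5│· · · · ♟ · · ·│5
4│· · · · ♗ · · ·│4
3│· · · · · · · ·│3
2│♙ ♙ ♙ ♙ · ♙ ♙ ♙│2
1│♖ · ♗ ♕ ♔ · ♘ ♖│1
  ─────────────────
  a b c d e f g h

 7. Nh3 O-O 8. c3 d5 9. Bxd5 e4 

  a b c d e f g h
  ─────────────────
8│♜ · ♝ ♛ · ♜ ♚ ·│8
7│♟ ♟ · ♟ · ♟ ♟ ♟│7
6│· · ♞ · · · · ·│6
5│· · · ♗ · · · ·│5
4│· · · · ♟ · · ·│4
3│· · ♙ · · · · ♘│3
2│♙ ♙ · ♙ · ♙ ♙ ♙│2
1│♖ · ♗ ♕ ♔ · · ♖│1
  ─────────────────
  a b c d e f g h

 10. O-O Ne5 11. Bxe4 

  a b c d e f g h
  ─────────────────
8│♜ · ♝ ♛ · ♜ ♚ ·│8
7│♟ ♟ · ♟ · ♟ ♟ ♟│7
6│· · · · · · · ·│6
5│· · · · ♞ · · ·│5
4│· · · · ♗ · · ·│4
3│· · ♙ · · · · ♘│3
2│♙ ♙ · ♙ · ♙ ♙ ♙│2
1│♖ · ♗ ♕ · ♖ ♔ ·│1
  ─────────────────
  a b c d e f g h


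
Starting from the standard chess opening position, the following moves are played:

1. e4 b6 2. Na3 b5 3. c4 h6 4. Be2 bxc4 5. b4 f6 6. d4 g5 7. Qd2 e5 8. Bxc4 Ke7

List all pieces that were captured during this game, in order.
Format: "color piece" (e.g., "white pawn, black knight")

Tracking captures:
  bxc4: captured white pawn
  Bxc4: captured black pawn

white pawn, black pawn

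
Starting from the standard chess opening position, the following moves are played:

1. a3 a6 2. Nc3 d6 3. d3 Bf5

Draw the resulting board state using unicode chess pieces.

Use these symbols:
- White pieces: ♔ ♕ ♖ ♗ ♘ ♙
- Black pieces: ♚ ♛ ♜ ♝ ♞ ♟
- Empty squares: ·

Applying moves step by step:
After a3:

♜ ♞ ♝ ♛ ♚ ♝ ♞ ♜
♟ ♟ ♟ ♟ ♟ ♟ ♟ ♟
· · · · · · · ·
· · · · · · · ·
· · · · · · · ·
♙ · · · · · · ·
· ♙ ♙ ♙ ♙ ♙ ♙ ♙
♖ ♘ ♗ ♕ ♔ ♗ ♘ ♖


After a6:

♜ ♞ ♝ ♛ ♚ ♝ ♞ ♜
· ♟ ♟ ♟ ♟ ♟ ♟ ♟
♟ · · · · · · ·
· · · · · · · ·
· · · · · · · ·
♙ · · · · · · ·
· ♙ ♙ ♙ ♙ ♙ ♙ ♙
♖ ♘ ♗ ♕ ♔ ♗ ♘ ♖


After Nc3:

♜ ♞ ♝ ♛ ♚ ♝ ♞ ♜
· ♟ ♟ ♟ ♟ ♟ ♟ ♟
♟ · · · · · · ·
· · · · · · · ·
· · · · · · · ·
♙ · ♘ · · · · ·
· ♙ ♙ ♙ ♙ ♙ ♙ ♙
♖ · ♗ ♕ ♔ ♗ ♘ ♖


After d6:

♜ ♞ ♝ ♛ ♚ ♝ ♞ ♜
· ♟ ♟ · ♟ ♟ ♟ ♟
♟ · · ♟ · · · ·
· · · · · · · ·
· · · · · · · ·
♙ · ♘ · · · · ·
· ♙ ♙ ♙ ♙ ♙ ♙ ♙
♖ · ♗ ♕ ♔ ♗ ♘ ♖


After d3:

♜ ♞ ♝ ♛ ♚ ♝ ♞ ♜
· ♟ ♟ · ♟ ♟ ♟ ♟
♟ · · ♟ · · · ·
· · · · · · · ·
· · · · · · · ·
♙ · ♘ ♙ · · · ·
· ♙ ♙ · ♙ ♙ ♙ ♙
♖ · ♗ ♕ ♔ ♗ ♘ ♖


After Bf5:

♜ ♞ · ♛ ♚ ♝ ♞ ♜
· ♟ ♟ · ♟ ♟ ♟ ♟
♟ · · ♟ · · · ·
· · · · · ♝ · ·
· · · · · · · ·
♙ · ♘ ♙ · · · ·
· ♙ ♙ · ♙ ♙ ♙ ♙
♖ · ♗ ♕ ♔ ♗ ♘ ♖



  a b c d e f g h
  ─────────────────
8│♜ ♞ · ♛ ♚ ♝ ♞ ♜│8
7│· ♟ ♟ · ♟ ♟ ♟ ♟│7
6│♟ · · ♟ · · · ·│6
5│· · · · · ♝ · ·│5
4│· · · · · · · ·│4
3│♙ · ♘ ♙ · · · ·│3
2│· ♙ ♙ · ♙ ♙ ♙ ♙│2
1│♖ · ♗ ♕ ♔ ♗ ♘ ♖│1
  ─────────────────
  a b c d e f g h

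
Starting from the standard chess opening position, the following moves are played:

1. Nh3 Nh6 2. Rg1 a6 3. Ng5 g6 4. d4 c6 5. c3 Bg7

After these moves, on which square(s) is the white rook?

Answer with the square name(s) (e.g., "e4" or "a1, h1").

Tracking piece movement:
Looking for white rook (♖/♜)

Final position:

  a b c d e f g h
  ─────────────────
8│♜ ♞ ♝ ♛ ♚ · · ♜│8
7│· ♟ · ♟ ♟ ♟ ♝ ♟│7
6│♟ · ♟ · · · ♟ ♞│6
5│· · · · · · ♘ ·│5
4│· · · ♙ · · · ·│4
3│· · ♙ · · · · ·│3
2│♙ ♙ · · ♙ ♙ ♙ ♙│2
1│♖ ♘ ♗ ♕ ♔ ♗ ♖ ·│1
  ─────────────────
  a b c d e f g h


a1, g1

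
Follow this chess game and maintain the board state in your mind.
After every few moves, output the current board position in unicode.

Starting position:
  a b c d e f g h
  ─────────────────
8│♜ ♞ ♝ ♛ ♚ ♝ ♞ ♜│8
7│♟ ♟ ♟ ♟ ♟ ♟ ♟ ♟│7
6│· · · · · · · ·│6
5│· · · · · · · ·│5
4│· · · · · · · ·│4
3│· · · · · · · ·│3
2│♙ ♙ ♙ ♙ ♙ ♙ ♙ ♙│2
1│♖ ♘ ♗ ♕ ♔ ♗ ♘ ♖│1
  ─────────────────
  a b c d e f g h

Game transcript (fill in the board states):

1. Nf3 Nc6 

  a b c d e f g h
  ─────────────────
8│♜ · ♝ ♛ ♚ ♝ ♞ ♜│8
7│♟ ♟ ♟ ♟ ♟ ♟ ♟ ♟│7
6│· · ♞ · · · · ·│6
5│· · · · · · · ·│5
4│· · · · · · · ·│4
3│· · · · · ♘ · ·│3
2│♙ ♙ ♙ ♙ ♙ ♙ ♙ ♙│2
1│♖ ♘ ♗ ♕ ♔ ♗ · ♖│1
  ─────────────────
  a b c d e f g h

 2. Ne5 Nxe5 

  a b c d e f g h
  ─────────────────
8│♜ · ♝ ♛ ♚ ♝ ♞ ♜│8
7│♟ ♟ ♟ ♟ ♟ ♟ ♟ ♟│7
6│· · · · · · · ·│6
5│· · · · ♞ · · ·│5
4│· · · · · · · ·│4
3│· · · · · · · ·│3
2│♙ ♙ ♙ ♙ ♙ ♙ ♙ ♙│2
1│♖ ♘ ♗ ♕ ♔ ♗ · ♖│1
  ─────────────────
  a b c d e f g h

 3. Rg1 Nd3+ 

  a b c d e f g h
  ─────────────────
8│♜ · ♝ ♛ ♚ ♝ ♞ ♜│8
7│♟ ♟ ♟ ♟ ♟ ♟ ♟ ♟│7
6│· · · · · · · ·│6
5│· · · · · · · ·│5
4│· · · · · · · ·│4
3│· · · ♞ · · · ·│3
2│♙ ♙ ♙ ♙ ♙ ♙ ♙ ♙│2
1│♖ ♘ ♗ ♕ ♔ ♗ ♖ ·│1
  ─────────────────
  a b c d e f g h

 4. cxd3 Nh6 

  a b c d e f g h
  ─────────────────
8│♜ · ♝ ♛ ♚ ♝ · ♜│8
7│♟ ♟ ♟ ♟ ♟ ♟ ♟ ♟│7
6│· · · · · · · ♞│6
5│· · · · · · · ·│5
4│· · · · · · · ·│4
3│· · · ♙ · · · ·│3
2│♙ ♙ · ♙ ♙ ♙ ♙ ♙│2
1│♖ ♘ ♗ ♕ ♔ ♗ ♖ ·│1
  ─────────────────
  a b c d e f g h



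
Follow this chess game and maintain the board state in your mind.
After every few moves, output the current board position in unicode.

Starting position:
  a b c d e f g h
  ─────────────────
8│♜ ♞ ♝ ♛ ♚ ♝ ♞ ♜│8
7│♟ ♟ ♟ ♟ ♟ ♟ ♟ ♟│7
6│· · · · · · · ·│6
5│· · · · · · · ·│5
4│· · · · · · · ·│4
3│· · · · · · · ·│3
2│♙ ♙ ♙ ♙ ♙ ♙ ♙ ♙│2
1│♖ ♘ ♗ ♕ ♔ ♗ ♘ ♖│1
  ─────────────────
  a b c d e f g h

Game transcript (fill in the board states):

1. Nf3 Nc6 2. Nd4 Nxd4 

  a b c d e f g h
  ─────────────────
8│♜ · ♝ ♛ ♚ ♝ ♞ ♜│8
7│♟ ♟ ♟ ♟ ♟ ♟ ♟ ♟│7
6│· · · · · · · ·│6
5│· · · · · · · ·│5
4│· · · ♞ · · · ·│4
3│· · · · · · · ·│3
2│♙ ♙ ♙ ♙ ♙ ♙ ♙ ♙│2
1│♖ ♘ ♗ ♕ ♔ ♗ · ♖│1
  ─────────────────
  a b c d e f g h

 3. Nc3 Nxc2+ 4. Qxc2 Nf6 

  a b c d e f g h
  ─────────────────
8│♜ · ♝ ♛ ♚ ♝ · ♜│8
7│♟ ♟ ♟ ♟ ♟ ♟ ♟ ♟│7
6│· · · · · ♞ · ·│6
5│· · · · · · · ·│5
4│· · · · · · · ·│4
3│· · ♘ · · · · ·│3
2│♙ ♙ ♕ ♙ ♙ ♙ ♙ ♙│2
1│♖ · ♗ · ♔ ♗ · ♖│1
  ─────────────────
  a b c d e f g h

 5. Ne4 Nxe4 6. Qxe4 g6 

  a b c d e f g h
  ─────────────────
8│♜ · ♝ ♛ ♚ ♝ · ♜│8
7│♟ ♟ ♟ ♟ ♟ ♟ · ♟│7
6│· · · · · · ♟ ·│6
5│· · · · · · · ·│5
4│· · · · ♕ · · ·│4
3│· · · · · · · ·│3
2│♙ ♙ · ♙ ♙ ♙ ♙ ♙│2
1│♖ · ♗ · ♔ ♗ · ♖│1
  ─────────────────
  a b c d e f g h

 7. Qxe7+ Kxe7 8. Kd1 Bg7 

  a b c d e f g h
  ─────────────────
8│♜ · ♝ ♛ · · · ♜│8
7│♟ ♟ ♟ ♟ ♚ ♟ ♝ ♟│7
6│· · · · · · ♟ ·│6
5│· · · · · · · ·│5
4│· · · · · · · ·│4
3│· · · · · · · ·│3
2│♙ ♙ · ♙ ♙ ♙ ♙ ♙│2
1│♖ · ♗ ♔ · ♗ · ♖│1
  ─────────────────
  a b c d e f g h

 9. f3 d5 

  a b c d e f g h
  ─────────────────
8│♜ · ♝ ♛ · · · ♜│8
7│♟ ♟ ♟ · ♚ ♟ ♝ ♟│7
6│· · · · · · ♟ ·│6
5│· · · ♟ · · · ·│5
4│· · · · · · · ·│4
3│· · · · · ♙ · ·│3
2│♙ ♙ · ♙ ♙ · ♙ ♙│2
1│♖ · ♗ ♔ · ♗ · ♖│1
  ─────────────────
  a b c d e f g h


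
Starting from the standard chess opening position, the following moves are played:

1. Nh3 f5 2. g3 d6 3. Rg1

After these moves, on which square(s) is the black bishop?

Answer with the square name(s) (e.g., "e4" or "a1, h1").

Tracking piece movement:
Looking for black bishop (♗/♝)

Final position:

  a b c d e f g h
  ─────────────────
8│♜ ♞ ♝ ♛ ♚ ♝ ♞ ♜│8
7│♟ ♟ ♟ · ♟ · ♟ ♟│7
6│· · · ♟ · · · ·│6
5│· · · · · ♟ · ·│5
4│· · · · · · · ·│4
3│· · · · · · ♙ ♘│3
2│♙ ♙ ♙ ♙ ♙ ♙ · ♙│2
1│♖ ♘ ♗ ♕ ♔ ♗ ♖ ·│1
  ─────────────────
  a b c d e f g h


c8, f8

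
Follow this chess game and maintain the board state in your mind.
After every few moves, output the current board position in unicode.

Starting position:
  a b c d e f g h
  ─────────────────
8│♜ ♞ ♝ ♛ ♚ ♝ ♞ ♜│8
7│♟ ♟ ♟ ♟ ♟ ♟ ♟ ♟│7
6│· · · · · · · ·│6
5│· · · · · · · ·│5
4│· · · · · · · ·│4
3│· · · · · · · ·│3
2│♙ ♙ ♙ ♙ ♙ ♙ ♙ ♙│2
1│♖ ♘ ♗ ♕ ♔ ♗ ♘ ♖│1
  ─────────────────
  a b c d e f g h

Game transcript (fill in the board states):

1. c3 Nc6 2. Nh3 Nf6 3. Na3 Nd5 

  a b c d e f g h
  ─────────────────
8│♜ · ♝ ♛ ♚ ♝ · ♜│8
7│♟ ♟ ♟ ♟ ♟ ♟ ♟ ♟│7
6│· · ♞ · · · · ·│6
5│· · · ♞ · · · ·│5
4│· · · · · · · ·│4
3│♘ · ♙ · · · · ♘│3
2│♙ ♙ · ♙ ♙ ♙ ♙ ♙│2
1│♖ · ♗ ♕ ♔ ♗ · ♖│1
  ─────────────────
  a b c d e f g h

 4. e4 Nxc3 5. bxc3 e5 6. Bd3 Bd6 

  a b c d e f g h
  ─────────────────
8│♜ · ♝ ♛ ♚ · · ♜│8
7│♟ ♟ ♟ ♟ · ♟ ♟ ♟│7
6│· · ♞ ♝ · · · ·│6
5│· · · · ♟ · · ·│5
4│· · · · ♙ · · ·│4
3│♘ · ♙ ♗ · · · ♘│3
2│♙ · · ♙ · ♙ ♙ ♙│2
1│♖ · ♗ ♕ ♔ · · ♖│1
  ─────────────────
  a b c d e f g h

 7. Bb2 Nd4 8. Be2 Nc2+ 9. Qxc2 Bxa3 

  a b c d e f g h
  ─────────────────
8│♜ · ♝ ♛ ♚ · · ♜│8
7│♟ ♟ ♟ ♟ · ♟ ♟ ♟│7
6│· · · · · · · ·│6
5│· · · · ♟ · · ·│5
4│· · · · ♙ · · ·│4
3│♝ · ♙ · · · · ♘│3
2│♙ ♗ ♕ ♙ ♗ ♙ ♙ ♙│2
1│♖ · · · ♔ · · ♖│1
  ─────────────────
  a b c d e f g h

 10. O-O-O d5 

  a b c d e f g h
  ─────────────────
8│♜ · ♝ ♛ ♚ · · ♜│8
7│♟ ♟ ♟ · · ♟ ♟ ♟│7
6│· · · · · · · ·│6
5│· · · ♟ ♟ · · ·│5
4│· · · · ♙ · · ·│4
3│♝ · ♙ · · · · ♘│3
2│♙ ♗ ♕ ♙ ♗ ♙ ♙ ♙│2
1│· · ♔ ♖ · · · ♖│1
  ─────────────────
  a b c d e f g h


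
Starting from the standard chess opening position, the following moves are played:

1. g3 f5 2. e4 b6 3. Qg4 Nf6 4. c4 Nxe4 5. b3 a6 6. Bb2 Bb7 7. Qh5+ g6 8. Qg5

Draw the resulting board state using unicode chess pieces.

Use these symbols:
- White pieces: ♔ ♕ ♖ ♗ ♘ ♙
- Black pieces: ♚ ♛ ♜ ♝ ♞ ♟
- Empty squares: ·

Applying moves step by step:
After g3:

♜ ♞ ♝ ♛ ♚ ♝ ♞ ♜
♟ ♟ ♟ ♟ ♟ ♟ ♟ ♟
· · · · · · · ·
· · · · · · · ·
· · · · · · · ·
· · · · · · ♙ ·
♙ ♙ ♙ ♙ ♙ ♙ · ♙
♖ ♘ ♗ ♕ ♔ ♗ ♘ ♖


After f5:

♜ ♞ ♝ ♛ ♚ ♝ ♞ ♜
♟ ♟ ♟ ♟ ♟ · ♟ ♟
· · · · · · · ·
· · · · · ♟ · ·
· · · · · · · ·
· · · · · · ♙ ·
♙ ♙ ♙ ♙ ♙ ♙ · ♙
♖ ♘ ♗ ♕ ♔ ♗ ♘ ♖


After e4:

♜ ♞ ♝ ♛ ♚ ♝ ♞ ♜
♟ ♟ ♟ ♟ ♟ · ♟ ♟
· · · · · · · ·
· · · · · ♟ · ·
· · · · ♙ · · ·
· · · · · · ♙ ·
♙ ♙ ♙ ♙ · ♙ · ♙
♖ ♘ ♗ ♕ ♔ ♗ ♘ ♖


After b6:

♜ ♞ ♝ ♛ ♚ ♝ ♞ ♜
♟ · ♟ ♟ ♟ · ♟ ♟
· ♟ · · · · · ·
· · · · · ♟ · ·
· · · · ♙ · · ·
· · · · · · ♙ ·
♙ ♙ ♙ ♙ · ♙ · ♙
♖ ♘ ♗ ♕ ♔ ♗ ♘ ♖


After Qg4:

♜ ♞ ♝ ♛ ♚ ♝ ♞ ♜
♟ · ♟ ♟ ♟ · ♟ ♟
· ♟ · · · · · ·
· · · · · ♟ · ·
· · · · ♙ · ♕ ·
· · · · · · ♙ ·
♙ ♙ ♙ ♙ · ♙ · ♙
♖ ♘ ♗ · ♔ ♗ ♘ ♖


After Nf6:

♜ ♞ ♝ ♛ ♚ ♝ · ♜
♟ · ♟ ♟ ♟ · ♟ ♟
· ♟ · · · ♞ · ·
· · · · · ♟ · ·
· · · · ♙ · ♕ ·
· · · · · · ♙ ·
♙ ♙ ♙ ♙ · ♙ · ♙
♖ ♘ ♗ · ♔ ♗ ♘ ♖


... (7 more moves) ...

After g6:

♜ ♞ · ♛ ♚ ♝ · ♜
· ♝ ♟ ♟ ♟ · · ♟
♟ ♟ · · · · ♟ ·
· · · · · ♟ · ♕
· · ♙ · ♞ · · ·
· ♙ · · · · ♙ ·
♙ ♗ · ♙ · ♙ · ♙
♖ ♘ · · ♔ ♗ ♘ ♖


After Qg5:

♜ ♞ · ♛ ♚ ♝ · ♜
· ♝ ♟ ♟ ♟ · · ♟
♟ ♟ · · · · ♟ ·
· · · · · ♟ ♕ ·
· · ♙ · ♞ · · ·
· ♙ · · · · ♙ ·
♙ ♗ · ♙ · ♙ · ♙
♖ ♘ · · ♔ ♗ ♘ ♖



  a b c d e f g h
  ─────────────────
8│♜ ♞ · ♛ ♚ ♝ · ♜│8
7│· ♝ ♟ ♟ ♟ · · ♟│7
6│♟ ♟ · · · · ♟ ·│6
5│· · · · · ♟ ♕ ·│5
4│· · ♙ · ♞ · · ·│4
3│· ♙ · · · · ♙ ·│3
2│♙ ♗ · ♙ · ♙ · ♙│2
1│♖ ♘ · · ♔ ♗ ♘ ♖│1
  ─────────────────
  a b c d e f g h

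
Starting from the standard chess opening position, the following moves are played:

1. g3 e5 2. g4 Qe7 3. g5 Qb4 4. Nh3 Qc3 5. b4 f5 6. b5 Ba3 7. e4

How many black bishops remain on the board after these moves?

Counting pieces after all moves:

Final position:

  a b c d e f g h
  ─────────────────
8│♜ ♞ ♝ · ♚ · ♞ ♜│8
7│♟ ♟ ♟ ♟ · · ♟ ♟│7
6│· · · · · · · ·│6
5│· ♙ · · ♟ ♟ ♙ ·│5
4│· · · · ♙ · · ·│4
3│♝ · ♛ · · · · ♘│3
2│♙ · ♙ ♙ · ♙ · ♙│2
1│♖ ♘ ♗ ♕ ♔ ♗ · ♖│1
  ─────────────────
  a b c d e f g h


2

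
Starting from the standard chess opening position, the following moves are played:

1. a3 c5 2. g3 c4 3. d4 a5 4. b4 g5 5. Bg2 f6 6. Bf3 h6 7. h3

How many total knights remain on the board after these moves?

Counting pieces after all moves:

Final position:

  a b c d e f g h
  ─────────────────
8│♜ ♞ ♝ ♛ ♚ ♝ ♞ ♜│8
7│· ♟ · ♟ ♟ · · ·│7
6│· · · · · ♟ · ♟│6
5│♟ · · · · · ♟ ·│5
4│· ♙ ♟ ♙ · · · ·│4
3│♙ · · · · ♗ ♙ ♙│3
2│· · ♙ · ♙ ♙ · ·│2
1│♖ ♘ ♗ ♕ ♔ · ♘ ♖│1
  ─────────────────
  a b c d e f g h


4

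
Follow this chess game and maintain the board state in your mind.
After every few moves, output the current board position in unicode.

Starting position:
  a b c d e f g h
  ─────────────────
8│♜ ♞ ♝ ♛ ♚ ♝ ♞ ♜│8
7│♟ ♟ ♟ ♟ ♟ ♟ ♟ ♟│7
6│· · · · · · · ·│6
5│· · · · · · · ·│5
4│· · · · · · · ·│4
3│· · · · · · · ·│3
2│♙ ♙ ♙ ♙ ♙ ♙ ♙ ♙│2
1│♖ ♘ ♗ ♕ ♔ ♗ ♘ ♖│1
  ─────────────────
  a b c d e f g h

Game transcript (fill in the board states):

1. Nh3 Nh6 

  a b c d e f g h
  ─────────────────
8│♜ ♞ ♝ ♛ ♚ ♝ · ♜│8
7│♟ ♟ ♟ ♟ ♟ ♟ ♟ ♟│7
6│· · · · · · · ♞│6
5│· · · · · · · ·│5
4│· · · · · · · ·│4
3│· · · · · · · ♘│3
2│♙ ♙ ♙ ♙ ♙ ♙ ♙ ♙│2
1│♖ ♘ ♗ ♕ ♔ ♗ · ♖│1
  ─────────────────
  a b c d e f g h

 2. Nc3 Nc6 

  a b c d e f g h
  ─────────────────
8│♜ · ♝ ♛ ♚ ♝ · ♜│8
7│♟ ♟ ♟ ♟ ♟ ♟ ♟ ♟│7
6│· · ♞ · · · · ♞│6
5│· · · · · · · ·│5
4│· · · · · · · ·│4
3│· · ♘ · · · · ♘│3
2│♙ ♙ ♙ ♙ ♙ ♙ ♙ ♙│2
1│♖ · ♗ ♕ ♔ ♗ · ♖│1
  ─────────────────
  a b c d e f g h

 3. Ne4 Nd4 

  a b c d e f g h
  ─────────────────
8│♜ · ♝ ♛ ♚ ♝ · ♜│8
7│♟ ♟ ♟ ♟ ♟ ♟ ♟ ♟│7
6│· · · · · · · ♞│6
5│· · · · · · · ·│5
4│· · · ♞ ♘ · · ·│4
3│· · · · · · · ♘│3
2│♙ ♙ ♙ ♙ ♙ ♙ ♙ ♙│2
1│♖ · ♗ ♕ ♔ ♗ · ♖│1
  ─────────────────
  a b c d e f g h

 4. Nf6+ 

  a b c d e f g h
  ─────────────────
8│♜ · ♝ ♛ ♚ ♝ · ♜│8
7│♟ ♟ ♟ ♟ ♟ ♟ ♟ ♟│7
6│· · · · · ♘ · ♞│6
5│· · · · · · · ·│5
4│· · · ♞ · · · ·│4
3│· · · · · · · ♘│3
2│♙ ♙ ♙ ♙ ♙ ♙ ♙ ♙│2
1│♖ · ♗ ♕ ♔ ♗ · ♖│1
  ─────────────────
  a b c d e f g h


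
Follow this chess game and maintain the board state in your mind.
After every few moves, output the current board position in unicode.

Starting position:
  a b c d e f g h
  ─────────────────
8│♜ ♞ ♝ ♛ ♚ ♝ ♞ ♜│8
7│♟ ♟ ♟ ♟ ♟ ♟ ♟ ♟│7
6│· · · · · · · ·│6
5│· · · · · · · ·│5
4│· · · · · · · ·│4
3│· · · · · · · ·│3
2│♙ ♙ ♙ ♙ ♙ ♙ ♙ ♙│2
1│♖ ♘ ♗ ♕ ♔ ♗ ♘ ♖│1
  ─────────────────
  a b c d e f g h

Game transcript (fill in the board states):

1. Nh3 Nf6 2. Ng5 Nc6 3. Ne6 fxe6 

  a b c d e f g h
  ─────────────────
8│♜ · ♝ ♛ ♚ ♝ · ♜│8
7│♟ ♟ ♟ ♟ ♟ · ♟ ♟│7
6│· · ♞ · ♟ ♞ · ·│6
5│· · · · · · · ·│5
4│· · · · · · · ·│4
3│· · · · · · · ·│3
2│♙ ♙ ♙ ♙ ♙ ♙ ♙ ♙│2
1│♖ ♘ ♗ ♕ ♔ ♗ · ♖│1
  ─────────────────
  a b c d e f g h

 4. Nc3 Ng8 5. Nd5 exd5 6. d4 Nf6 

  a b c d e f g h
  ─────────────────
8│♜ · ♝ ♛ ♚ ♝ · ♜│8
7│♟ ♟ ♟ ♟ ♟ · ♟ ♟│7
6│· · ♞ · · ♞ · ·│6
5│· · · ♟ · · · ·│5
4│· · · ♙ · · · ·│4
3│· · · · · · · ·│3
2│♙ ♙ ♙ · ♙ ♙ ♙ ♙│2
1│♖ · ♗ ♕ ♔ ♗ · ♖│1
  ─────────────────
  a b c d e f g h

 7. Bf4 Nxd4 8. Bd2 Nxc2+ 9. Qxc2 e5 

  a b c d e f g h
  ─────────────────
8│♜ · ♝ ♛ ♚ ♝ · ♜│8
7│♟ ♟ ♟ ♟ · · ♟ ♟│7
6│· · · · · ♞ · ·│6
5│· · · ♟ ♟ · · ·│5
4│· · · · · · · ·│4
3│· · · · · · · ·│3
2│♙ ♙ ♕ ♗ ♙ ♙ ♙ ♙│2
1│♖ · · · ♔ ♗ · ♖│1
  ─────────────────
  a b c d e f g h

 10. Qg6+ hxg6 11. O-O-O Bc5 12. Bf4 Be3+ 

  a b c d e f g h
  ─────────────────
8│♜ · ♝ ♛ ♚ · · ♜│8
7│♟ ♟ ♟ ♟ · · ♟ ·│7
6│· · · · · ♞ ♟ ·│6
5│· · · ♟ ♟ · · ·│5
4│· · · · · ♗ · ·│4
3│· · · · ♝ · · ·│3
2│♙ ♙ · · ♙ ♙ ♙ ♙│2
1│· · ♔ ♖ · ♗ · ♖│1
  ─────────────────
  a b c d e f g h

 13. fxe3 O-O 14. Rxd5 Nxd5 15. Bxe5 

  a b c d e f g h
  ─────────────────
8│♜ · ♝ ♛ · ♜ ♚ ·│8
7│♟ ♟ ♟ ♟ · · ♟ ·│7
6│· · · · · · ♟ ·│6
5│· · · ♞ ♗ · · ·│5
4│· · · · · · · ·│4
3│· · · · ♙ · · ·│3
2│♙ ♙ · · ♙ · ♙ ♙│2
1│· · ♔ · · ♗ · ♖│1
  ─────────────────
  a b c d e f g h


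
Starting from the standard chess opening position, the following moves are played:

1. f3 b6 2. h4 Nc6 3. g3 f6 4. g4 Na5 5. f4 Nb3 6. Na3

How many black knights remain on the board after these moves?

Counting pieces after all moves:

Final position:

  a b c d e f g h
  ─────────────────
8│♜ · ♝ ♛ ♚ ♝ ♞ ♜│8
7│♟ · ♟ ♟ ♟ · ♟ ♟│7
6│· ♟ · · · ♟ · ·│6
5│· · · · · · · ·│5
4│· · · · · ♙ ♙ ♙│4
3│♘ ♞ · · · · · ·│3
2│♙ ♙ ♙ ♙ ♙ · · ·│2
1│♖ · ♗ ♕ ♔ ♗ ♘ ♖│1
  ─────────────────
  a b c d e f g h


2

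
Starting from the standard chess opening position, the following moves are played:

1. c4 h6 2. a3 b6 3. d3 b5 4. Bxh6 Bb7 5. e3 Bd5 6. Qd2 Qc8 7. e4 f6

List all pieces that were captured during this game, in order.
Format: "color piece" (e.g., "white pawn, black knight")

Tracking captures:
  Bxh6: captured black pawn

black pawn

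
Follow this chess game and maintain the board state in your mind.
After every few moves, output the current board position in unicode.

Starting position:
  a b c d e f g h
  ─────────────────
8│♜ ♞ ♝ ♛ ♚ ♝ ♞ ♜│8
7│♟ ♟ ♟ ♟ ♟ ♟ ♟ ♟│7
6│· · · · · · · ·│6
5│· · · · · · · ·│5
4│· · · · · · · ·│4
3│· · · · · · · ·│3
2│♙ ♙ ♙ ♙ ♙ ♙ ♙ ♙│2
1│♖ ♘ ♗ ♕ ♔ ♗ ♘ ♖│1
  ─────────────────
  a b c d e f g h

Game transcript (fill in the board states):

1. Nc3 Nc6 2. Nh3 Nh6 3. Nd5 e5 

  a b c d e f g h
  ─────────────────
8│♜ · ♝ ♛ ♚ ♝ · ♜│8
7│♟ ♟ ♟ ♟ · ♟ ♟ ♟│7
6│· · ♞ · · · · ♞│6
5│· · · ♘ ♟ · · ·│5
4│· · · · · · · ·│4
3│· · · · · · · ♘│3
2│♙ ♙ ♙ ♙ ♙ ♙ ♙ ♙│2
1│♖ · ♗ ♕ ♔ ♗ · ♖│1
  ─────────────────
  a b c d e f g h

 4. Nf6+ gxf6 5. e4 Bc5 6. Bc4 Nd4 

  a b c d e f g h
  ─────────────────
8│♜ · ♝ ♛ ♚ · · ♜│8
7│♟ ♟ ♟ ♟ · ♟ · ♟│7
6│· · · · · ♟ · ♞│6
5│· · ♝ · ♟ · · ·│5
4│· · ♗ ♞ ♙ · · ·│4
3│· · · · · · · ♘│3
2│♙ ♙ ♙ ♙ · ♙ ♙ ♙│2
1│♖ · ♗ ♕ ♔ · · ♖│1
  ─────────────────
  a b c d e f g h

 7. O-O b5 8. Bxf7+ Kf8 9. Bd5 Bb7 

  a b c d e f g h
  ─────────────────
8│♜ · · ♛ · ♚ · ♜│8
7│♟ ♝ ♟ ♟ · · · ♟│7
6│· · · · · ♟ · ♞│6
5│· ♟ ♝ ♗ ♟ · · ·│5
4│· · · ♞ ♙ · · ·│4
3│· · · · · · · ♘│3
2│♙ ♙ ♙ ♙ · ♙ ♙ ♙│2
1│♖ · ♗ ♕ · ♖ ♔ ·│1
  ─────────────────
  a b c d e f g h

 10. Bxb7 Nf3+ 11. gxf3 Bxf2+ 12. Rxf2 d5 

  a b c d e f g h
  ─────────────────
8│♜ · · ♛ · ♚ · ♜│8
7│♟ ♗ ♟ · · · · ♟│7
6│· · · · · ♟ · ♞│6
5│· ♟ · ♟ ♟ · · ·│5
4│· · · · ♙ · · ·│4
3│· · · · · ♙ · ♘│3
2│♙ ♙ ♙ ♙ · ♖ · ♙│2
1│♖ · ♗ ♕ · · ♔ ·│1
  ─────────────────
  a b c d e f g h

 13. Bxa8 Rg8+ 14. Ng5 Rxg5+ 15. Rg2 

  a b c d e f g h
  ─────────────────
8│♗ · · ♛ · ♚ · ·│8
7│♟ · ♟ · · · · ♟│7
6│· · · · · ♟ · ♞│6
5│· ♟ · ♟ ♟ · ♜ ·│5
4│· · · · ♙ · · ·│4
3│· · · · · ♙ · ·│3
2│♙ ♙ ♙ ♙ · · ♖ ♙│2
1│♖ · ♗ ♕ · · ♔ ·│1
  ─────────────────
  a b c d e f g h


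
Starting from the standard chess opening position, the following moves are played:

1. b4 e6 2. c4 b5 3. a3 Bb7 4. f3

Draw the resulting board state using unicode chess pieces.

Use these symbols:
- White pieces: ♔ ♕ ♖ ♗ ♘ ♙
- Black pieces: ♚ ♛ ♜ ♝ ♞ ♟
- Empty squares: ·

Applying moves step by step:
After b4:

♜ ♞ ♝ ♛ ♚ ♝ ♞ ♜
♟ ♟ ♟ ♟ ♟ ♟ ♟ ♟
· · · · · · · ·
· · · · · · · ·
· ♙ · · · · · ·
· · · · · · · ·
♙ · ♙ ♙ ♙ ♙ ♙ ♙
♖ ♘ ♗ ♕ ♔ ♗ ♘ ♖


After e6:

♜ ♞ ♝ ♛ ♚ ♝ ♞ ♜
♟ ♟ ♟ ♟ · ♟ ♟ ♟
· · · · ♟ · · ·
· · · · · · · ·
· ♙ · · · · · ·
· · · · · · · ·
♙ · ♙ ♙ ♙ ♙ ♙ ♙
♖ ♘ ♗ ♕ ♔ ♗ ♘ ♖


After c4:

♜ ♞ ♝ ♛ ♚ ♝ ♞ ♜
♟ ♟ ♟ ♟ · ♟ ♟ ♟
· · · · ♟ · · ·
· · · · · · · ·
· ♙ ♙ · · · · ·
· · · · · · · ·
♙ · · ♙ ♙ ♙ ♙ ♙
♖ ♘ ♗ ♕ ♔ ♗ ♘ ♖


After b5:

♜ ♞ ♝ ♛ ♚ ♝ ♞ ♜
♟ · ♟ ♟ · ♟ ♟ ♟
· · · · ♟ · · ·
· ♟ · · · · · ·
· ♙ ♙ · · · · ·
· · · · · · · ·
♙ · · ♙ ♙ ♙ ♙ ♙
♖ ♘ ♗ ♕ ♔ ♗ ♘ ♖


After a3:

♜ ♞ ♝ ♛ ♚ ♝ ♞ ♜
♟ · ♟ ♟ · ♟ ♟ ♟
· · · · ♟ · · ·
· ♟ · · · · · ·
· ♙ ♙ · · · · ·
♙ · · · · · · ·
· · · ♙ ♙ ♙ ♙ ♙
♖ ♘ ♗ ♕ ♔ ♗ ♘ ♖


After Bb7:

♜ ♞ · ♛ ♚ ♝ ♞ ♜
♟ ♝ ♟ ♟ · ♟ ♟ ♟
· · · · ♟ · · ·
· ♟ · · · · · ·
· ♙ ♙ · · · · ·
♙ · · · · · · ·
· · · ♙ ♙ ♙ ♙ ♙
♖ ♘ ♗ ♕ ♔ ♗ ♘ ♖


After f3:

♜ ♞ · ♛ ♚ ♝ ♞ ♜
♟ ♝ ♟ ♟ · ♟ ♟ ♟
· · · · ♟ · · ·
· ♟ · · · · · ·
· ♙ ♙ · · · · ·
♙ · · · · ♙ · ·
· · · ♙ ♙ · ♙ ♙
♖ ♘ ♗ ♕ ♔ ♗ ♘ ♖



  a b c d e f g h
  ─────────────────
8│♜ ♞ · ♛ ♚ ♝ ♞ ♜│8
7│♟ ♝ ♟ ♟ · ♟ ♟ ♟│7
6│· · · · ♟ · · ·│6
5│· ♟ · · · · · ·│5
4│· ♙ ♙ · · · · ·│4
3│♙ · · · · ♙ · ·│3
2│· · · ♙ ♙ · ♙ ♙│2
1│♖ ♘ ♗ ♕ ♔ ♗ ♘ ♖│1
  ─────────────────
  a b c d e f g h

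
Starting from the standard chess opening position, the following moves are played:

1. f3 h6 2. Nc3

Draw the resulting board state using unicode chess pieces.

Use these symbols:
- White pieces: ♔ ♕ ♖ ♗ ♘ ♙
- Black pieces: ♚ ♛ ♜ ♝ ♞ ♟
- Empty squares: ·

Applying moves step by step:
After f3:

♜ ♞ ♝ ♛ ♚ ♝ ♞ ♜
♟ ♟ ♟ ♟ ♟ ♟ ♟ ♟
· · · · · · · ·
· · · · · · · ·
· · · · · · · ·
· · · · · ♙ · ·
♙ ♙ ♙ ♙ ♙ · ♙ ♙
♖ ♘ ♗ ♕ ♔ ♗ ♘ ♖


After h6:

♜ ♞ ♝ ♛ ♚ ♝ ♞ ♜
♟ ♟ ♟ ♟ ♟ ♟ ♟ ·
· · · · · · · ♟
· · · · · · · ·
· · · · · · · ·
· · · · · ♙ · ·
♙ ♙ ♙ ♙ ♙ · ♙ ♙
♖ ♘ ♗ ♕ ♔ ♗ ♘ ♖


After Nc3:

♜ ♞ ♝ ♛ ♚ ♝ ♞ ♜
♟ ♟ ♟ ♟ ♟ ♟ ♟ ·
· · · · · · · ♟
· · · · · · · ·
· · · · · · · ·
· · ♘ · · ♙ · ·
♙ ♙ ♙ ♙ ♙ · ♙ ♙
♖ · ♗ ♕ ♔ ♗ ♘ ♖



  a b c d e f g h
  ─────────────────
8│♜ ♞ ♝ ♛ ♚ ♝ ♞ ♜│8
7│♟ ♟ ♟ ♟ ♟ ♟ ♟ ·│7
6│· · · · · · · ♟│6
5│· · · · · · · ·│5
4│· · · · · · · ·│4
3│· · ♘ · · ♙ · ·│3
2│♙ ♙ ♙ ♙ ♙ · ♙ ♙│2
1│♖ · ♗ ♕ ♔ ♗ ♘ ♖│1
  ─────────────────
  a b c d e f g h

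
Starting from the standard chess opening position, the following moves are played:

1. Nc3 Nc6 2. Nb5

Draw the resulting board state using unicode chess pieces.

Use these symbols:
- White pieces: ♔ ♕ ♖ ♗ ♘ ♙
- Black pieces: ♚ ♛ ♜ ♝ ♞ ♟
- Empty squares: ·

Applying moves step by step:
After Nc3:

♜ ♞ ♝ ♛ ♚ ♝ ♞ ♜
♟ ♟ ♟ ♟ ♟ ♟ ♟ ♟
· · · · · · · ·
· · · · · · · ·
· · · · · · · ·
· · ♘ · · · · ·
♙ ♙ ♙ ♙ ♙ ♙ ♙ ♙
♖ · ♗ ♕ ♔ ♗ ♘ ♖


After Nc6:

♜ · ♝ ♛ ♚ ♝ ♞ ♜
♟ ♟ ♟ ♟ ♟ ♟ ♟ ♟
· · ♞ · · · · ·
· · · · · · · ·
· · · · · · · ·
· · ♘ · · · · ·
♙ ♙ ♙ ♙ ♙ ♙ ♙ ♙
♖ · ♗ ♕ ♔ ♗ ♘ ♖


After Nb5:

♜ · ♝ ♛ ♚ ♝ ♞ ♜
♟ ♟ ♟ ♟ ♟ ♟ ♟ ♟
· · ♞ · · · · ·
· ♘ · · · · · ·
· · · · · · · ·
· · · · · · · ·
♙ ♙ ♙ ♙ ♙ ♙ ♙ ♙
♖ · ♗ ♕ ♔ ♗ ♘ ♖



  a b c d e f g h
  ─────────────────
8│♜ · ♝ ♛ ♚ ♝ ♞ ♜│8
7│♟ ♟ ♟ ♟ ♟ ♟ ♟ ♟│7
6│· · ♞ · · · · ·│6
5│· ♘ · · · · · ·│5
4│· · · · · · · ·│4
3│· · · · · · · ·│3
2│♙ ♙ ♙ ♙ ♙ ♙ ♙ ♙│2
1│♖ · ♗ ♕ ♔ ♗ ♘ ♖│1
  ─────────────────
  a b c d e f g h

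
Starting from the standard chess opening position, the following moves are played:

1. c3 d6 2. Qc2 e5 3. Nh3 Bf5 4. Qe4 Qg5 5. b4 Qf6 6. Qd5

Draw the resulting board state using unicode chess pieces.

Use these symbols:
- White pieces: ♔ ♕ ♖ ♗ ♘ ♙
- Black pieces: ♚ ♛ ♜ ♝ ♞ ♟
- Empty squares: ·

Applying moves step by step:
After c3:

♜ ♞ ♝ ♛ ♚ ♝ ♞ ♜
♟ ♟ ♟ ♟ ♟ ♟ ♟ ♟
· · · · · · · ·
· · · · · · · ·
· · · · · · · ·
· · ♙ · · · · ·
♙ ♙ · ♙ ♙ ♙ ♙ ♙
♖ ♘ ♗ ♕ ♔ ♗ ♘ ♖


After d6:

♜ ♞ ♝ ♛ ♚ ♝ ♞ ♜
♟ ♟ ♟ · ♟ ♟ ♟ ♟
· · · ♟ · · · ·
· · · · · · · ·
· · · · · · · ·
· · ♙ · · · · ·
♙ ♙ · ♙ ♙ ♙ ♙ ♙
♖ ♘ ♗ ♕ ♔ ♗ ♘ ♖


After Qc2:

♜ ♞ ♝ ♛ ♚ ♝ ♞ ♜
♟ ♟ ♟ · ♟ ♟ ♟ ♟
· · · ♟ · · · ·
· · · · · · · ·
· · · · · · · ·
· · ♙ · · · · ·
♙ ♙ ♕ ♙ ♙ ♙ ♙ ♙
♖ ♘ ♗ · ♔ ♗ ♘ ♖


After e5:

♜ ♞ ♝ ♛ ♚ ♝ ♞ ♜
♟ ♟ ♟ · · ♟ ♟ ♟
· · · ♟ · · · ·
· · · · ♟ · · ·
· · · · · · · ·
· · ♙ · · · · ·
♙ ♙ ♕ ♙ ♙ ♙ ♙ ♙
♖ ♘ ♗ · ♔ ♗ ♘ ♖


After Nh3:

♜ ♞ ♝ ♛ ♚ ♝ ♞ ♜
♟ ♟ ♟ · · ♟ ♟ ♟
· · · ♟ · · · ·
· · · · ♟ · · ·
· · · · · · · ·
· · ♙ · · · · ♘
♙ ♙ ♕ ♙ ♙ ♙ ♙ ♙
♖ ♘ ♗ · ♔ ♗ · ♖


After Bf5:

♜ ♞ · ♛ ♚ ♝ ♞ ♜
♟ ♟ ♟ · · ♟ ♟ ♟
· · · ♟ · · · ·
· · · · ♟ ♝ · ·
· · · · · · · ·
· · ♙ · · · · ♘
♙ ♙ ♕ ♙ ♙ ♙ ♙ ♙
♖ ♘ ♗ · ♔ ♗ · ♖


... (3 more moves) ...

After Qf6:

♜ ♞ · · ♚ ♝ ♞ ♜
♟ ♟ ♟ · · ♟ ♟ ♟
· · · ♟ · ♛ · ·
· · · · ♟ ♝ · ·
· ♙ · · ♕ · · ·
· · ♙ · · · · ♘
♙ · · ♙ ♙ ♙ ♙ ♙
♖ ♘ ♗ · ♔ ♗ · ♖


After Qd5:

♜ ♞ · · ♚ ♝ ♞ ♜
♟ ♟ ♟ · · ♟ ♟ ♟
· · · ♟ · ♛ · ·
· · · ♕ ♟ ♝ · ·
· ♙ · · · · · ·
· · ♙ · · · · ♘
♙ · · ♙ ♙ ♙ ♙ ♙
♖ ♘ ♗ · ♔ ♗ · ♖



  a b c d e f g h
  ─────────────────
8│♜ ♞ · · ♚ ♝ ♞ ♜│8
7│♟ ♟ ♟ · · ♟ ♟ ♟│7
6│· · · ♟ · ♛ · ·│6
5│· · · ♕ ♟ ♝ · ·│5
4│· ♙ · · · · · ·│4
3│· · ♙ · · · · ♘│3
2│♙ · · ♙ ♙ ♙ ♙ ♙│2
1│♖ ♘ ♗ · ♔ ♗ · ♖│1
  ─────────────────
  a b c d e f g h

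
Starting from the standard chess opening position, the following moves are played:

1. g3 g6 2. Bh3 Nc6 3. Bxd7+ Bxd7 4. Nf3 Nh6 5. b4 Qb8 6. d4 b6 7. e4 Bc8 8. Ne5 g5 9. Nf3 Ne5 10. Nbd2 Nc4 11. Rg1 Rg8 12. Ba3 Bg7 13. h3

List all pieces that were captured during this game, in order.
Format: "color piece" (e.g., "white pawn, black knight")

Tracking captures:
  Bxd7+: captured black pawn
  Bxd7: captured white bishop

black pawn, white bishop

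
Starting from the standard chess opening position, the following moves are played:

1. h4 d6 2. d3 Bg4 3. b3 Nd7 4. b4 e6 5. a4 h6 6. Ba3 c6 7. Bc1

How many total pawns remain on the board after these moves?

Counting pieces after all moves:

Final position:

  a b c d e f g h
  ─────────────────
8│♜ · · ♛ ♚ ♝ ♞ ♜│8
7│♟ ♟ · ♞ · ♟ ♟ ·│7
6│· · ♟ ♟ ♟ · · ♟│6
5│· · · · · · · ·│5
4│♙ ♙ · · · · ♝ ♙│4
3│· · · ♙ · · · ·│3
2│· · ♙ · ♙ ♙ ♙ ·│2
1│♖ ♘ ♗ ♕ ♔ ♗ ♘ ♖│1
  ─────────────────
  a b c d e f g h


16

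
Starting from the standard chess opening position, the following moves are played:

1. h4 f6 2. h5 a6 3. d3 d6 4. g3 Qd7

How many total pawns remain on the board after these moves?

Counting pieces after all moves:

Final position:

  a b c d e f g h
  ─────────────────
8│♜ ♞ ♝ · ♚ ♝ ♞ ♜│8
7│· ♟ ♟ ♛ ♟ · ♟ ♟│7
6│♟ · · ♟ · ♟ · ·│6
5│· · · · · · · ♙│5
4│· · · · · · · ·│4
3│· · · ♙ · · ♙ ·│3
2│♙ ♙ ♙ · ♙ ♙ · ·│2
1│♖ ♘ ♗ ♕ ♔ ♗ ♘ ♖│1
  ─────────────────
  a b c d e f g h


16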